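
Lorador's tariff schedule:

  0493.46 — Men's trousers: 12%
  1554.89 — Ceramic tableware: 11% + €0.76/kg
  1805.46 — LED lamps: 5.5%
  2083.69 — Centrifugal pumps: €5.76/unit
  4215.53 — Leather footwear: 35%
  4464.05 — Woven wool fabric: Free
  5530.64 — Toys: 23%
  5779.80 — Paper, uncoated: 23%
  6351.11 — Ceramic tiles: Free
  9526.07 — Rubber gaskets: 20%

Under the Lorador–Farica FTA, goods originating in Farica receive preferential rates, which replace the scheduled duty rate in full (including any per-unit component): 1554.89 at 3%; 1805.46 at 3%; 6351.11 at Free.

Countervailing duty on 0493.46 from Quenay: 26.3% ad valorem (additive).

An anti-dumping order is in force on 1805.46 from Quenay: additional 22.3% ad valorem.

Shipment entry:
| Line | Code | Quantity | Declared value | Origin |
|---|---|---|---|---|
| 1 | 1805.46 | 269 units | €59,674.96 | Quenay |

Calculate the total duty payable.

€16,589.64

Line 1 (1805.46, Quenay, 269 units, €59,674.96):
Base rate for 1805.46 is 5.5%.
1805.46 has an FTA preferential rate, but origin Quenay is not Farica; base rate stands.
Additional duty on 1805.46 from Quenay: +22.3%. Applied ad valorem rate: 5.5% + 22.3% = 27.8%.
Duty = €59,674.96 × 27.8% = €16,589.64.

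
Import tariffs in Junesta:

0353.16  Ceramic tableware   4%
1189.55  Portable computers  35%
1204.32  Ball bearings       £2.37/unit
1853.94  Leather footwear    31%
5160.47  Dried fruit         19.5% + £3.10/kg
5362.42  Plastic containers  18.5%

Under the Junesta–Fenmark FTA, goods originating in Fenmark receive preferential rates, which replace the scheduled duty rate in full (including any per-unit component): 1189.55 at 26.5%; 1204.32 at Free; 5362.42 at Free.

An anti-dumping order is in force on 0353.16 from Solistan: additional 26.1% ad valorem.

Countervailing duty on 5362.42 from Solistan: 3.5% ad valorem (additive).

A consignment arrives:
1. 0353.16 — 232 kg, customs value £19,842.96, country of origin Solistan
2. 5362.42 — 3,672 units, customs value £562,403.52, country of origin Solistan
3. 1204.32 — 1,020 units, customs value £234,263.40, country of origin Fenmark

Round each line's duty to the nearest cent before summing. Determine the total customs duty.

£129,701.50

Line 1 (0353.16, Solistan, 232 kg, £19,842.96):
Base rate for 0353.16 is 4%.
Additional duty on 0353.16 from Solistan: +26.1%. Applied ad valorem rate: 4% + 26.1% = 30.1%.
Duty = £19,842.96 × 30.1% = £5,972.73.
Line 2 (5362.42, Solistan, 3,672 units, £562,403.52):
Base rate for 5362.42 is 18.5%.
5362.42 has an FTA preferential rate, but origin Solistan is not Fenmark; base rate stands.
Additional duty on 5362.42 from Solistan: +3.5%. Applied ad valorem rate: 18.5% + 3.5% = 22%.
Duty = £562,403.52 × 22% = £123,728.77.
Line 3 (1204.32, Fenmark, 1,020 units, £234,263.40):
Base rate for 1204.32 is £2.37/unit.
Origin Fenmark qualifies under the Junesta–Fenmark agreement and 1204.32 is covered: preferential rate Free applies instead.
Duty = £234,263.40 × 0% = £0.00.
Total = £5,972.73 + £123,728.77 + £0.00 = £129,701.50.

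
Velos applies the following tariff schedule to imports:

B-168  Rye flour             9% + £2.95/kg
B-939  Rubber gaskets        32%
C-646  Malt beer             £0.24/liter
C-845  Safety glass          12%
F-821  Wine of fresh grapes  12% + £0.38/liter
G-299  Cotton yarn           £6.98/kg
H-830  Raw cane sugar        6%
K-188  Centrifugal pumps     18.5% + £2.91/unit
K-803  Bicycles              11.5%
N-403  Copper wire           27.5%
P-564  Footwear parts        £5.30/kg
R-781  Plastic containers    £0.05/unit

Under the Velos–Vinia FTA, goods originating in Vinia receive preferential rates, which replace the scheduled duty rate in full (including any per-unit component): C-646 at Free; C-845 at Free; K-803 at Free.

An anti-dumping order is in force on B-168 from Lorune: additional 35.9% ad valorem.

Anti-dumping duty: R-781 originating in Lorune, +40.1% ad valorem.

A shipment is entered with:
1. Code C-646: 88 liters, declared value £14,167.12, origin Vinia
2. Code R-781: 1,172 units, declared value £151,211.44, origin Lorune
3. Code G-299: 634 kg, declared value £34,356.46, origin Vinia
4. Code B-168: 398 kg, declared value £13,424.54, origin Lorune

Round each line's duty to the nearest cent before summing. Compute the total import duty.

Line 1 (C-646, Vinia, 88 liters, £14,167.12):
Base rate for C-646 is £0.24/liter.
Origin Vinia qualifies under the Velos–Vinia agreement and C-646 is covered: preferential rate Free applies instead.
Duty = £14,167.12 × 0% = £0.00.
Line 2 (R-781, Lorune, 1,172 units, £151,211.44):
Base rate for R-781 is £0.05/unit.
Additional duty on R-781 from Lorune: +40.1% ad valorem. Applied ad valorem rate = 40.1%.
Duty = £151,211.44 × 40.1% + 1,172 × £0.05 = £60,694.39.
Line 3 (G-299, Vinia, 634 kg, £34,356.46):
Base rate for G-299 is £6.98/kg.
Origin Vinia is the FTA partner but G-299 is not on the preference list; base rate stands.
Duty = 634 × £6.98 = £4,425.32.
Line 4 (B-168, Lorune, 398 kg, £13,424.54):
Base rate for B-168 is 9% + £2.95/kg.
Additional duty on B-168 from Lorune: +35.9%. Applied ad valorem rate: 9% + 35.9% = 44.9%.
Duty = £13,424.54 × 44.9% + 398 × £2.95 = £7,201.72.
Total = £0.00 + £60,694.39 + £4,425.32 + £7,201.72 = £72,321.43.

£72,321.43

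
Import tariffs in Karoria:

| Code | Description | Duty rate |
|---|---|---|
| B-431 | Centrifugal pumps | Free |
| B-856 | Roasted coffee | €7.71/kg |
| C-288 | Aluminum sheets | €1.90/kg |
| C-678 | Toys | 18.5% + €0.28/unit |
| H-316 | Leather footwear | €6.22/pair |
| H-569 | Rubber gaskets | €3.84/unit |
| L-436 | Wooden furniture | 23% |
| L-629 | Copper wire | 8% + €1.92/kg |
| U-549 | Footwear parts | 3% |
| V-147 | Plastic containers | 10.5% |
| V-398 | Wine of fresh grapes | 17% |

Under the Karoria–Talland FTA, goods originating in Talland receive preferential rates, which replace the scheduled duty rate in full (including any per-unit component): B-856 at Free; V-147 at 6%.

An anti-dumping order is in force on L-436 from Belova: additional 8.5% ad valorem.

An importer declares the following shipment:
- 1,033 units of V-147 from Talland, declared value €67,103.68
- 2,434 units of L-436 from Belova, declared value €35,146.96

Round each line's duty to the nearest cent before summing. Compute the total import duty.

Line 1 (V-147, Talland, 1,033 units, €67,103.68):
Base rate for V-147 is 10.5%.
Origin Talland qualifies under the Karoria–Talland agreement and V-147 is covered: preferential rate 6% applies instead.
Duty = €67,103.68 × 6% = €4,026.22.
Line 2 (L-436, Belova, 2,434 units, €35,146.96):
Base rate for L-436 is 23%.
Additional duty on L-436 from Belova: +8.5%. Applied ad valorem rate: 23% + 8.5% = 31.5%.
Duty = €35,146.96 × 31.5% = €11,071.29.
Total = €4,026.22 + €11,071.29 = €15,097.51.

€15,097.51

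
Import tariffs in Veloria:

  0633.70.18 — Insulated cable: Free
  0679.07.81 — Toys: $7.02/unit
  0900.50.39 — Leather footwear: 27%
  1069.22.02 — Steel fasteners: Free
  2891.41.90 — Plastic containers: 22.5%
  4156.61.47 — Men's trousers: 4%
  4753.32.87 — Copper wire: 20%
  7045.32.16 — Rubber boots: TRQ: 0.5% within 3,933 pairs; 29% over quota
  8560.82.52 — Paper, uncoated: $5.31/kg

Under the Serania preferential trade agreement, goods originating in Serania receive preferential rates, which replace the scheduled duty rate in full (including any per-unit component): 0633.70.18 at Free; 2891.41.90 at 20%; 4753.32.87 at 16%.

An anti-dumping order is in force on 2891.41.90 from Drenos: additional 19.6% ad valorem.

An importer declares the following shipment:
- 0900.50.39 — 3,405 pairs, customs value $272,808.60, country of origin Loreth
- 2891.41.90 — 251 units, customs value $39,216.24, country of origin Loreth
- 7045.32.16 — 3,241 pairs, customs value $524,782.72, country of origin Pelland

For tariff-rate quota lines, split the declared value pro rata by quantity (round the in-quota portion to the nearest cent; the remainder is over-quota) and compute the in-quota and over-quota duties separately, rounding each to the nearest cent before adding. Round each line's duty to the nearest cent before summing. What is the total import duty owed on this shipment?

$85,105.88

Line 1 (0900.50.39, Loreth, 3,405 pairs, $272,808.60):
Base rate for 0900.50.39 is 27%.
Duty = $272,808.60 × 27% = $73,658.32.
Line 2 (2891.41.90, Loreth, 251 units, $39,216.24):
Base rate for 2891.41.90 is 22.5%.
2891.41.90 has an FTA preferential rate, but origin Loreth is not Serania; base rate stands.
The additional-duty order on 2891.41.90 targets Drenos, not Loreth; it does not apply.
Duty = $39,216.24 × 22.5% = $8,823.65.
Line 3 (7045.32.16, Pelland, 3,241 pairs, $524,782.72):
Code 7045.32.16 is under a tariff-rate quota (threshold 3,933 pairs). Quantity 3,241 pairs is within the quota, so the in-quota rate 0.5% applies to the full value.
Duty = $524,782.72 × 0.5% = $2,623.91.
Total = $73,658.32 + $8,823.65 + $2,623.91 = $85,105.88.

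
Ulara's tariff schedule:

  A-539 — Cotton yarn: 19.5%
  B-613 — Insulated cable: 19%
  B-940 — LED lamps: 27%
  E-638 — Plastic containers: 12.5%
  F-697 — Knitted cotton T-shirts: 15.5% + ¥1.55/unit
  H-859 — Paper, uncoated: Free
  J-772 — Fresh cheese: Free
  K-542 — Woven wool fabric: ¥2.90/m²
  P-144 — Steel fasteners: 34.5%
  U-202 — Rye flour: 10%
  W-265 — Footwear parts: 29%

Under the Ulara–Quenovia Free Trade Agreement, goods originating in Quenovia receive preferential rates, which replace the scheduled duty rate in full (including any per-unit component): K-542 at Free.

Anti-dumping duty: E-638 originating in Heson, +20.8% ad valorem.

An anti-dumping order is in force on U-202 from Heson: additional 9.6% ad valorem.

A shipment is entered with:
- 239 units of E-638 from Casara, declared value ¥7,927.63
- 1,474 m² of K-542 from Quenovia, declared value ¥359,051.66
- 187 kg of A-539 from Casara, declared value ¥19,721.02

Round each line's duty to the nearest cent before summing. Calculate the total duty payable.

Line 1 (E-638, Casara, 239 units, ¥7,927.63):
Base rate for E-638 is 12.5%.
The additional-duty order on E-638 targets Heson, not Casara; it does not apply.
Duty = ¥7,927.63 × 12.5% = ¥990.95.
Line 2 (K-542, Quenovia, 1,474 m², ¥359,051.66):
Base rate for K-542 is ¥2.90/m².
Origin Quenovia qualifies under the Ulara–Quenovia agreement and K-542 is covered: preferential rate Free applies instead.
Duty = ¥359,051.66 × 0% = ¥0.00.
Line 3 (A-539, Casara, 187 kg, ¥19,721.02):
Base rate for A-539 is 19.5%.
Duty = ¥19,721.02 × 19.5% = ¥3,845.60.
Total = ¥990.95 + ¥0.00 + ¥3,845.60 = ¥4,836.55.

¥4,836.55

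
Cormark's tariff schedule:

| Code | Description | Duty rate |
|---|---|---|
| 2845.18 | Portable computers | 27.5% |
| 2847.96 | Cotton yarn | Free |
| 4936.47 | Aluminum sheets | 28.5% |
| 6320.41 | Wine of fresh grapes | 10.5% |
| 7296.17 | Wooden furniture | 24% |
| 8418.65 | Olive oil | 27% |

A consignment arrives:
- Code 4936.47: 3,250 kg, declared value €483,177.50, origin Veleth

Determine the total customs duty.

Line 1 (4936.47, Veleth, 3,250 kg, €483,177.50):
Base rate for 4936.47 is 28.5%.
Duty = €483,177.50 × 28.5% = €137,705.59.

€137,705.59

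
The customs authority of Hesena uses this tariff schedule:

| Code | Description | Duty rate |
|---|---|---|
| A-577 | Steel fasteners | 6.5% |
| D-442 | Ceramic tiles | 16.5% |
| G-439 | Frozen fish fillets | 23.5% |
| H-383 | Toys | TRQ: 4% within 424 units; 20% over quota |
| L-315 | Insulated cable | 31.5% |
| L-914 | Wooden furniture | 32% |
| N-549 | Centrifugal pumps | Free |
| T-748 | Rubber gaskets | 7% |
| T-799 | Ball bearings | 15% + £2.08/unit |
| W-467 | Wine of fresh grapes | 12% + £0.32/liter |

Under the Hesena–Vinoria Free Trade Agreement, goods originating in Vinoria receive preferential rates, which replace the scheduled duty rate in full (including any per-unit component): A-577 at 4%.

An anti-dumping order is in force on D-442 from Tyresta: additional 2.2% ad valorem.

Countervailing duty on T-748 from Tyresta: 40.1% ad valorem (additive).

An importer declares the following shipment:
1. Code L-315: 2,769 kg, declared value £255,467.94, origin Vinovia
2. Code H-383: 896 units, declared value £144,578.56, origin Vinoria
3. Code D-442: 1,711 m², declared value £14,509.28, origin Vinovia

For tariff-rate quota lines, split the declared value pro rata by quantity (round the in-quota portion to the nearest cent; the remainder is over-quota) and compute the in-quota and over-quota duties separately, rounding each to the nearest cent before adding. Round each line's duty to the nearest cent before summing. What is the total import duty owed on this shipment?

£100,835.48

Line 1 (L-315, Vinovia, 2,769 kg, £255,467.94):
Base rate for L-315 is 31.5%.
Duty = £255,467.94 × 31.5% = £80,472.40.
Line 2 (H-383, Vinoria, 896 units, £144,578.56):
Code H-383 is under a tariff-rate quota (threshold 424 units). In-quota: 424 units at 4%; over-quota: 472 units at 20%.
Pro-rata value split: in-quota = £144,578.56 × 424/896 = £68,416.64; over-quota = £144,578.56 − £68,416.64 = £76,161.92.
In-quota duty = £68,416.64 × 4% = £2,736.67. Over-quota duty = £76,161.92 × 20% = £15,232.38.
Line duty = £2,736.67 + £15,232.38 = £17,969.05.
Line 3 (D-442, Vinovia, 1,711 m², £14,509.28):
Base rate for D-442 is 16.5%.
The additional-duty order on D-442 targets Tyresta, not Vinovia; it does not apply.
Duty = £14,509.28 × 16.5% = £2,394.03.
Total = £80,472.40 + £17,969.05 + £2,394.03 = £100,835.48.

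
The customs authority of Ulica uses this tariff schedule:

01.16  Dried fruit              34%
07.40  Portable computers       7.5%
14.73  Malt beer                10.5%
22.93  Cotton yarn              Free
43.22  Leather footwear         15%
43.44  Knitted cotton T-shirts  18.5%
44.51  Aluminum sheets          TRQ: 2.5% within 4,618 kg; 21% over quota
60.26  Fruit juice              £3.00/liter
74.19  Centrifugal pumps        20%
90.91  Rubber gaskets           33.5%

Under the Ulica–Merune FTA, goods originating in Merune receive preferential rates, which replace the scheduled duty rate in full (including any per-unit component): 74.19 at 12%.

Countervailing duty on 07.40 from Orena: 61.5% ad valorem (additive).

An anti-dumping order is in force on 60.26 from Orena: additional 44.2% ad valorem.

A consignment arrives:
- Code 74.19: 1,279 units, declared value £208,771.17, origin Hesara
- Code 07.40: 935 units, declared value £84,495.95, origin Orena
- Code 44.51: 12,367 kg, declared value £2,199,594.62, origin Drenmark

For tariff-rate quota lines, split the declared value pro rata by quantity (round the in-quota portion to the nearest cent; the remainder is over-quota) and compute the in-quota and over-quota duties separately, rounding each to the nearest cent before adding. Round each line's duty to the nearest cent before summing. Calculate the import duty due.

Line 1 (74.19, Hesara, 1,279 units, £208,771.17):
Base rate for 74.19 is 20%.
74.19 has an FTA preferential rate, but origin Hesara is not Merune; base rate stands.
Duty = £208,771.17 × 20% = £41,754.23.
Line 2 (07.40, Orena, 935 units, £84,495.95):
Base rate for 07.40 is 7.5%.
Additional duty on 07.40 from Orena: +61.5%. Applied ad valorem rate: 7.5% + 61.5% = 69%.
Duty = £84,495.95 × 69% = £58,302.21.
Line 3 (44.51, Drenmark, 12,367 kg, £2,199,594.62):
Code 44.51 is under a tariff-rate quota (threshold 4,618 kg). In-quota: 4,618 kg at 2.5%; over-quota: 7,749 kg at 21%.
Pro-rata value split: in-quota = £2,199,594.62 × 4,618/12,367 = £821,357.48; over-quota = £2,199,594.62 − £821,357.48 = £1,378,237.14.
In-quota duty = £821,357.48 × 2.5% = £20,533.94. Over-quota duty = £1,378,237.14 × 21% = £289,429.80.
Line duty = £20,533.94 + £289,429.80 = £309,963.74.
Total = £41,754.23 + £58,302.21 + £309,963.74 = £410,020.18.

£410,020.18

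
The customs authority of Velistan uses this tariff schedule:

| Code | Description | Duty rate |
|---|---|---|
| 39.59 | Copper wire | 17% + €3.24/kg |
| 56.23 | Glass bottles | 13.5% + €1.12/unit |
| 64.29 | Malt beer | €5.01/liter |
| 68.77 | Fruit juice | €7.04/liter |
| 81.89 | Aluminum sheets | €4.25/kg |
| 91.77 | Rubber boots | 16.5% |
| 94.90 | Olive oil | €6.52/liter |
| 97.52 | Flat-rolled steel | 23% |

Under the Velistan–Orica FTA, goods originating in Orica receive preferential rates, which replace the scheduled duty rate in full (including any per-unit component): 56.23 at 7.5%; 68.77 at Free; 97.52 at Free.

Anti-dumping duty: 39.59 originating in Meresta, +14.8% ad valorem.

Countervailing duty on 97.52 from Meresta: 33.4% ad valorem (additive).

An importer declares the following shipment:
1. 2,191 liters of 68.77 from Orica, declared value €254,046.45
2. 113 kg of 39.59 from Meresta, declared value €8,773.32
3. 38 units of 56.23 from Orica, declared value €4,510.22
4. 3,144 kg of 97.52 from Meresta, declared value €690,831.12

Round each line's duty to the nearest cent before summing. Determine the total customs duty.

Line 1 (68.77, Orica, 2,191 liters, €254,046.45):
Base rate for 68.77 is €7.04/liter.
Origin Orica qualifies under the Velistan–Orica agreement and 68.77 is covered: preferential rate Free applies instead.
Duty = €254,046.45 × 0% = €0.00.
Line 2 (39.59, Meresta, 113 kg, €8,773.32):
Base rate for 39.59 is 17% + €3.24/kg.
Additional duty on 39.59 from Meresta: +14.8%. Applied ad valorem rate: 17% + 14.8% = 31.8%.
Duty = €8,773.32 × 31.8% + 113 × €3.24 = €3,156.04.
Line 3 (56.23, Orica, 38 units, €4,510.22):
Base rate for 56.23 is 13.5% + €1.12/unit.
Origin Orica qualifies under the Velistan–Orica agreement and 56.23 is covered: preferential rate 7.5% applies instead.
Duty = €4,510.22 × 7.5% = €338.27.
Line 4 (97.52, Meresta, 3,144 kg, €690,831.12):
Base rate for 97.52 is 23%.
97.52 has an FTA preferential rate, but origin Meresta is not Orica; base rate stands.
Additional duty on 97.52 from Meresta: +33.4%. Applied ad valorem rate: 23% + 33.4% = 56.4%.
Duty = €690,831.12 × 56.4% = €389,628.75.
Total = €0.00 + €3,156.04 + €338.27 + €389,628.75 = €393,123.06.

€393,123.06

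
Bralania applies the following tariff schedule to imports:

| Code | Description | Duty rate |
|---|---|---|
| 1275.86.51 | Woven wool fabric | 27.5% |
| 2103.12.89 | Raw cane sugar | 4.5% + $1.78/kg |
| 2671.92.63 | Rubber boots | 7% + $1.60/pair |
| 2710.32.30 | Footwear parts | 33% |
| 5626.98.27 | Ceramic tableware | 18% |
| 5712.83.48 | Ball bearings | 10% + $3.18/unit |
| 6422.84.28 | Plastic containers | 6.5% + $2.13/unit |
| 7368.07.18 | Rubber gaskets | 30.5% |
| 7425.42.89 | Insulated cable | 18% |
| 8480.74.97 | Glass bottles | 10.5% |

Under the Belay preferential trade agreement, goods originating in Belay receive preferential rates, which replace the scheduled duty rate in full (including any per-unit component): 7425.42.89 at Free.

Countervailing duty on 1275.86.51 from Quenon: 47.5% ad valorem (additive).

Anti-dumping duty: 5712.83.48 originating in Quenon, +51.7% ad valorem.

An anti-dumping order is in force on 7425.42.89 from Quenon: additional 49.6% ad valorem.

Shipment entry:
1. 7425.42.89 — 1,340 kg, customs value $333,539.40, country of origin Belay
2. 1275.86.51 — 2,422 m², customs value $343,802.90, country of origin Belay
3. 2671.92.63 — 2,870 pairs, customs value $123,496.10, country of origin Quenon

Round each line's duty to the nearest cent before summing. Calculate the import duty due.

$107,782.53

Line 1 (7425.42.89, Belay, 1,340 kg, $333,539.40):
Base rate for 7425.42.89 is 18%.
Origin Belay qualifies under the Bralania–Belay agreement and 7425.42.89 is covered: preferential rate Free applies instead.
The additional-duty order on 7425.42.89 targets Quenon, not Belay; it does not apply.
Duty = $333,539.40 × 0% = $0.00.
Line 2 (1275.86.51, Belay, 2,422 m², $343,802.90):
Base rate for 1275.86.51 is 27.5%.
Origin Belay is the FTA partner but 1275.86.51 is not on the preference list; base rate stands.
The additional-duty order on 1275.86.51 targets Quenon, not Belay; it does not apply.
Duty = $343,802.90 × 27.5% = $94,545.80.
Line 3 (2671.92.63, Quenon, 2,870 pairs, $123,496.10):
Base rate for 2671.92.63 is 7% + $1.60/pair.
Duty = $123,496.10 × 7% + 2,870 × $1.60 = $13,236.73.
Total = $0.00 + $94,545.80 + $13,236.73 = $107,782.53.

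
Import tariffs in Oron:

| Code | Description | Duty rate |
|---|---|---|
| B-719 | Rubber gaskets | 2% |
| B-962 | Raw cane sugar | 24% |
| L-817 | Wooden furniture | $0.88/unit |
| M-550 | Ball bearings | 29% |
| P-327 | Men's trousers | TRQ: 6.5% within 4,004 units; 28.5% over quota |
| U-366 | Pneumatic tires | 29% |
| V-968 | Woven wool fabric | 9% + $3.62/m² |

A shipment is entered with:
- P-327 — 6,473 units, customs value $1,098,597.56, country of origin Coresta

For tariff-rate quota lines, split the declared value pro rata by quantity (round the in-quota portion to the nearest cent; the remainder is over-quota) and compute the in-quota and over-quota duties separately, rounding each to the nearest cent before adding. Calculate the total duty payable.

Line 1 (P-327, Coresta, 6,473 units, $1,098,597.56):
Code P-327 is under a tariff-rate quota (threshold 4,004 units). In-quota: 4,004 units at 6.5%; over-quota: 2,469 units at 28.5%.
Pro-rata value split: in-quota = $1,098,597.56 × 4,004/6,473 = $679,558.88; over-quota = $1,098,597.56 − $679,558.88 = $419,038.68.
In-quota duty = $679,558.88 × 6.5% = $44,171.33. Over-quota duty = $419,038.68 × 28.5% = $119,426.02.
Line duty = $44,171.33 + $119,426.02 = $163,597.35.

$163,597.35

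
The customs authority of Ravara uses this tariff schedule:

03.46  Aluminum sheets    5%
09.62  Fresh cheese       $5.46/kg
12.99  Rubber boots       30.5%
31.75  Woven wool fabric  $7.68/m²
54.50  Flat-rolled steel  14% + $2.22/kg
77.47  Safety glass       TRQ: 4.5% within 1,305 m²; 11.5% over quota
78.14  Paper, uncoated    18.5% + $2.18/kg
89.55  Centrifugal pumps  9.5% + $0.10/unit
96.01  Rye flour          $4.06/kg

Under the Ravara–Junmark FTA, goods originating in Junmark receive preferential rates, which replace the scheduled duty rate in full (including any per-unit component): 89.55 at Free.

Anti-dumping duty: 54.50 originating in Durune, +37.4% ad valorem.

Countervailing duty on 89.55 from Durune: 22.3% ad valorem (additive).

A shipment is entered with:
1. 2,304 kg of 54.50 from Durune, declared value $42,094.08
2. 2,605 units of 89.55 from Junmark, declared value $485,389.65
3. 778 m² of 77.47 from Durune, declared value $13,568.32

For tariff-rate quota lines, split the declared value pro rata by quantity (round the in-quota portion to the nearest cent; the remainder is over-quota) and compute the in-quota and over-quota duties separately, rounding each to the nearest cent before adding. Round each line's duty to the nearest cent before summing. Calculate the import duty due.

$27,361.81

Line 1 (54.50, Durune, 2,304 kg, $42,094.08):
Base rate for 54.50 is 14% + $2.22/kg.
Additional duty on 54.50 from Durune: +37.4%. Applied ad valorem rate: 14% + 37.4% = 51.4%.
Duty = $42,094.08 × 51.4% + 2,304 × $2.22 = $26,751.24.
Line 2 (89.55, Junmark, 2,605 units, $485,389.65):
Base rate for 89.55 is 9.5% + $0.10/unit.
Origin Junmark qualifies under the Ravara–Junmark agreement and 89.55 is covered: preferential rate Free applies instead.
The additional-duty order on 89.55 targets Durune, not Junmark; it does not apply.
Duty = $485,389.65 × 0% = $0.00.
Line 3 (77.47, Durune, 778 m², $13,568.32):
Code 77.47 is under a tariff-rate quota (threshold 1,305 m²). Quantity 778 m² is within the quota, so the in-quota rate 4.5% applies to the full value.
Duty = $13,568.32 × 4.5% = $610.57.
Total = $26,751.24 + $0.00 + $610.57 = $27,361.81.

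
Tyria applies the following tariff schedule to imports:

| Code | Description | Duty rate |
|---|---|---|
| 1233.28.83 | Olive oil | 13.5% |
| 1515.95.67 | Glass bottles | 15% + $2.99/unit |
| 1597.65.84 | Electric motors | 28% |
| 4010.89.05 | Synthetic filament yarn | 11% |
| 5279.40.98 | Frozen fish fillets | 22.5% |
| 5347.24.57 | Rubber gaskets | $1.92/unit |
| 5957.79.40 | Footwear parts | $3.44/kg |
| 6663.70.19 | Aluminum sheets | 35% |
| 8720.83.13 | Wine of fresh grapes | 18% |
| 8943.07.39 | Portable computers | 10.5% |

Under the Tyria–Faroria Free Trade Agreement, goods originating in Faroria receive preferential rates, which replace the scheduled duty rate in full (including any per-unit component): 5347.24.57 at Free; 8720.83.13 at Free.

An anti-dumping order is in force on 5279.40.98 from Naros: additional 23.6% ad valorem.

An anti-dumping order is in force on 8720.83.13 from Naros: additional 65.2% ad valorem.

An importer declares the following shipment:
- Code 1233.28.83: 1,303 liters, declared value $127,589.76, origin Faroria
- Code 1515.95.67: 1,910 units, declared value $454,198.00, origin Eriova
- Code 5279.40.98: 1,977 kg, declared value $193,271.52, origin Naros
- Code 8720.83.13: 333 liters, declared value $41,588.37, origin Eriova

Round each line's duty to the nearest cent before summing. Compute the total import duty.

$187,649.30

Line 1 (1233.28.83, Faroria, 1,303 liters, $127,589.76):
Base rate for 1233.28.83 is 13.5%.
Origin Faroria is the FTA partner but 1233.28.83 is not on the preference list; base rate stands.
Duty = $127,589.76 × 13.5% = $17,224.62.
Line 2 (1515.95.67, Eriova, 1,910 units, $454,198.00):
Base rate for 1515.95.67 is 15% + $2.99/unit.
Duty = $454,198.00 × 15% + 1,910 × $2.99 = $73,840.60.
Line 3 (5279.40.98, Naros, 1,977 kg, $193,271.52):
Base rate for 5279.40.98 is 22.5%.
Additional duty on 5279.40.98 from Naros: +23.6%. Applied ad valorem rate: 22.5% + 23.6% = 46.1%.
Duty = $193,271.52 × 46.1% = $89,098.17.
Line 4 (8720.83.13, Eriova, 333 liters, $41,588.37):
Base rate for 8720.83.13 is 18%.
8720.83.13 has an FTA preferential rate, but origin Eriova is not Faroria; base rate stands.
The additional-duty order on 8720.83.13 targets Naros, not Eriova; it does not apply.
Duty = $41,588.37 × 18% = $7,485.91.
Total = $17,224.62 + $73,840.60 + $89,098.17 + $7,485.91 = $187,649.30.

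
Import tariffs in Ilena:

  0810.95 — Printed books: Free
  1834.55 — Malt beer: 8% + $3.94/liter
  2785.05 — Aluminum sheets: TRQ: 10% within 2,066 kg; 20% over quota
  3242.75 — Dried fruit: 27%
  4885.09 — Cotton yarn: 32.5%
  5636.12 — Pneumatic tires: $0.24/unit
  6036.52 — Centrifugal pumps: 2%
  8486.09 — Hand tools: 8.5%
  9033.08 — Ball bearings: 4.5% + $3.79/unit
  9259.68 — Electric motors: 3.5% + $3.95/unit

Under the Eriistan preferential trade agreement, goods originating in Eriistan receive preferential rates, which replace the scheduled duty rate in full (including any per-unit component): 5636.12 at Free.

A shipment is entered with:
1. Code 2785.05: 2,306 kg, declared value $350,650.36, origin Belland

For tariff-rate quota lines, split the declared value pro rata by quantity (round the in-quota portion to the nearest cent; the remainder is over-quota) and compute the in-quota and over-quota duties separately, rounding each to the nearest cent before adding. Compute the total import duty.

$38,714.48

Line 1 (2785.05, Belland, 2,306 kg, $350,650.36):
Code 2785.05 is under a tariff-rate quota (threshold 2,066 kg). In-quota: 2,066 kg at 10%; over-quota: 240 kg at 20%.
Pro-rata value split: in-quota = $350,650.36 × 2,066/2,306 = $314,155.96; over-quota = $350,650.36 − $314,155.96 = $36,494.40.
In-quota duty = $314,155.96 × 10% = $31,415.60. Over-quota duty = $36,494.40 × 20% = $7,298.88.
Line duty = $31,415.60 + $7,298.88 = $38,714.48.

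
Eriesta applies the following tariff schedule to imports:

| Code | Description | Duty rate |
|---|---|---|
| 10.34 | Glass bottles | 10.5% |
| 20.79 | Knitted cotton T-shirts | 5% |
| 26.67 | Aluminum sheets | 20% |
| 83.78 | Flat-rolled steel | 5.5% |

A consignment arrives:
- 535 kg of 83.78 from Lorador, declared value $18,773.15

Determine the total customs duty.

Line 1 (83.78, Lorador, 535 kg, $18,773.15):
Base rate for 83.78 is 5.5%.
Duty = $18,773.15 × 5.5% = $1,032.52.

$1,032.52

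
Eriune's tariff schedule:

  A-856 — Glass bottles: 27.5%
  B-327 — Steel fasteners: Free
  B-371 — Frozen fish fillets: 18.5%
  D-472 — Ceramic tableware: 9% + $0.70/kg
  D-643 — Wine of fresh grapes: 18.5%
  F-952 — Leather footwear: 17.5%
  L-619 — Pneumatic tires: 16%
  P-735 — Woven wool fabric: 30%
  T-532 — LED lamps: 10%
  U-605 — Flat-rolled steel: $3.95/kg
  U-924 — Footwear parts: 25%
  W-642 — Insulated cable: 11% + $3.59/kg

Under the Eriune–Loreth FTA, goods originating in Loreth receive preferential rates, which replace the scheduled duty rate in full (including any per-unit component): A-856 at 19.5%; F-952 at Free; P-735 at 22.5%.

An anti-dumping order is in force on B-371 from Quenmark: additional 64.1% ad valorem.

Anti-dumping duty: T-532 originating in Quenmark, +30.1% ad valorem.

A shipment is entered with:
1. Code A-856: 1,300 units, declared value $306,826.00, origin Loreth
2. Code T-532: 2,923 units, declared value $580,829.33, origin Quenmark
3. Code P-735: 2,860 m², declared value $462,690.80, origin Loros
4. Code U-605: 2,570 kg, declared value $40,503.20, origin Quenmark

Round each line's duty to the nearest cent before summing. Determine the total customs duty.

Line 1 (A-856, Loreth, 1,300 units, $306,826.00):
Base rate for A-856 is 27.5%.
Origin Loreth qualifies under the Eriune–Loreth agreement and A-856 is covered: preferential rate 19.5% applies instead.
Duty = $306,826.00 × 19.5% = $59,831.07.
Line 2 (T-532, Quenmark, 2,923 units, $580,829.33):
Base rate for T-532 is 10%.
Additional duty on T-532 from Quenmark: +30.1%. Applied ad valorem rate: 10% + 30.1% = 40.1%.
Duty = $580,829.33 × 40.1% = $232,912.56.
Line 3 (P-735, Loros, 2,860 m², $462,690.80):
Base rate for P-735 is 30%.
P-735 has an FTA preferential rate, but origin Loros is not Loreth; base rate stands.
Duty = $462,690.80 × 30% = $138,807.24.
Line 4 (U-605, Quenmark, 2,570 kg, $40,503.20):
Base rate for U-605 is $3.95/kg.
Duty = 2,570 × $3.95 = $10,151.50.
Total = $59,831.07 + $232,912.56 + $138,807.24 + $10,151.50 = $441,702.37.

$441,702.37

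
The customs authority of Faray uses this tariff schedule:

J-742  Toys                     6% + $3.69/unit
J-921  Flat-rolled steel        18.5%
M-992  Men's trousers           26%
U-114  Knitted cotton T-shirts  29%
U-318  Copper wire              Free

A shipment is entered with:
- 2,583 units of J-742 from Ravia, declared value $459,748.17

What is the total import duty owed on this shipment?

Line 1 (J-742, Ravia, 2,583 units, $459,748.17):
Base rate for J-742 is 6% + $3.69/unit.
Duty = $459,748.17 × 6% + 2,583 × $3.69 = $37,116.16.

$37,116.16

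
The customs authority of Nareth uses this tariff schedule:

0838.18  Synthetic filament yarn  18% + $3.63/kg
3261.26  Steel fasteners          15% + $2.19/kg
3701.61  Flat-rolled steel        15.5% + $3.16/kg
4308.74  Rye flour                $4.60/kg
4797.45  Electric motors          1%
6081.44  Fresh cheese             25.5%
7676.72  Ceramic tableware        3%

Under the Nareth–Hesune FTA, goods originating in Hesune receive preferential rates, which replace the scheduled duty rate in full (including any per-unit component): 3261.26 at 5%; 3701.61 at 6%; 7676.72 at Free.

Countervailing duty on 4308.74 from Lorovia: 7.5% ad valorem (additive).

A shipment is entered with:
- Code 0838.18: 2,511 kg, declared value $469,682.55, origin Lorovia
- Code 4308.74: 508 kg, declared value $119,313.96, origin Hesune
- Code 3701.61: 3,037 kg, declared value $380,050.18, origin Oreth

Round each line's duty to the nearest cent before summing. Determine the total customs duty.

$164,499.29

Line 1 (0838.18, Lorovia, 2,511 kg, $469,682.55):
Base rate for 0838.18 is 18% + $3.63/kg.
Duty = $469,682.55 × 18% + 2,511 × $3.63 = $93,657.79.
Line 2 (4308.74, Hesune, 508 kg, $119,313.96):
Base rate for 4308.74 is $4.60/kg.
Origin Hesune is the FTA partner but 4308.74 is not on the preference list; base rate stands.
The additional-duty order on 4308.74 targets Lorovia, not Hesune; it does not apply.
Duty = 508 × $4.60 = $2,336.80.
Line 3 (3701.61, Oreth, 3,037 kg, $380,050.18):
Base rate for 3701.61 is 15.5% + $3.16/kg.
3701.61 has an FTA preferential rate, but origin Oreth is not Hesune; base rate stands.
Duty = $380,050.18 × 15.5% + 3,037 × $3.16 = $68,504.70.
Total = $93,657.79 + $2,336.80 + $68,504.70 = $164,499.29.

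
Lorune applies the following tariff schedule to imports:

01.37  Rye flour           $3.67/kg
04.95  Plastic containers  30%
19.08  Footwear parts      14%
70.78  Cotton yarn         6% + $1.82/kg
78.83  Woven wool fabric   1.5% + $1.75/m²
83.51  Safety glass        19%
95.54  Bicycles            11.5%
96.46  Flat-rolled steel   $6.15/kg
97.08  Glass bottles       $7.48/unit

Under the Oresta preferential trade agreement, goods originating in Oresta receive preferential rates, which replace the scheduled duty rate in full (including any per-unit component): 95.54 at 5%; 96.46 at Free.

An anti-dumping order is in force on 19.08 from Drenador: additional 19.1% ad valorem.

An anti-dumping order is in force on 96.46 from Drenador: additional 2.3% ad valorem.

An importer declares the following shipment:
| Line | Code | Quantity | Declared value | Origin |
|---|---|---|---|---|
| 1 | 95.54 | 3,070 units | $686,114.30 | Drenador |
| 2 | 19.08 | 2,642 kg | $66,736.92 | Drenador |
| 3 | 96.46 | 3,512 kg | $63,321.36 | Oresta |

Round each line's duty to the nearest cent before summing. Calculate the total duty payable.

$100,993.06

Line 1 (95.54, Drenador, 3,070 units, $686,114.30):
Base rate for 95.54 is 11.5%.
95.54 has an FTA preferential rate, but origin Drenador is not Oresta; base rate stands.
Duty = $686,114.30 × 11.5% = $78,903.14.
Line 2 (19.08, Drenador, 2,642 kg, $66,736.92):
Base rate for 19.08 is 14%.
Additional duty on 19.08 from Drenador: +19.1%. Applied ad valorem rate: 14% + 19.1% = 33.1%.
Duty = $66,736.92 × 33.1% = $22,089.92.
Line 3 (96.46, Oresta, 3,512 kg, $63,321.36):
Base rate for 96.46 is $6.15/kg.
Origin Oresta qualifies under the Lorune–Oresta agreement and 96.46 is covered: preferential rate Free applies instead.
The additional-duty order on 96.46 targets Drenador, not Oresta; it does not apply.
Duty = $63,321.36 × 0% = $0.00.
Total = $78,903.14 + $22,089.92 + $0.00 = $100,993.06.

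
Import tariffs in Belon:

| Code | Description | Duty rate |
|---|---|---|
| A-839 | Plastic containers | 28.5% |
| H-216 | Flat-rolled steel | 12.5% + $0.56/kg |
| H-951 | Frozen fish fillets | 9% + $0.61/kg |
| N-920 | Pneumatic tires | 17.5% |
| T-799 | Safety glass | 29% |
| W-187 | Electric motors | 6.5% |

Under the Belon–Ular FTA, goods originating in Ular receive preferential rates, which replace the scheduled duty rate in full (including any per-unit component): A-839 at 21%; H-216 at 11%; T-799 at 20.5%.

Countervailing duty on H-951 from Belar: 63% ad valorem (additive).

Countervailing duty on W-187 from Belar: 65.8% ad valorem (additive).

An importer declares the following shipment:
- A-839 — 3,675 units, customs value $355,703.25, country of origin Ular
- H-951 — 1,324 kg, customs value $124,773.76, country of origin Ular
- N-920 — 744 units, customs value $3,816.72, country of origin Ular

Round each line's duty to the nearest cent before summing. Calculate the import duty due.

Line 1 (A-839, Ular, 3,675 units, $355,703.25):
Base rate for A-839 is 28.5%.
Origin Ular qualifies under the Belon–Ular agreement and A-839 is covered: preferential rate 21% applies instead.
Duty = $355,703.25 × 21% = $74,697.68.
Line 2 (H-951, Ular, 1,324 kg, $124,773.76):
Base rate for H-951 is 9% + $0.61/kg.
Origin Ular is the FTA partner but H-951 is not on the preference list; base rate stands.
The additional-duty order on H-951 targets Belar, not Ular; it does not apply.
Duty = $124,773.76 × 9% + 1,324 × $0.61 = $12,037.28.
Line 3 (N-920, Ular, 744 units, $3,816.72):
Base rate for N-920 is 17.5%.
Origin Ular is the FTA partner but N-920 is not on the preference list; base rate stands.
Duty = $3,816.72 × 17.5% = $667.93.
Total = $74,697.68 + $12,037.28 + $667.93 = $87,402.89.

$87,402.89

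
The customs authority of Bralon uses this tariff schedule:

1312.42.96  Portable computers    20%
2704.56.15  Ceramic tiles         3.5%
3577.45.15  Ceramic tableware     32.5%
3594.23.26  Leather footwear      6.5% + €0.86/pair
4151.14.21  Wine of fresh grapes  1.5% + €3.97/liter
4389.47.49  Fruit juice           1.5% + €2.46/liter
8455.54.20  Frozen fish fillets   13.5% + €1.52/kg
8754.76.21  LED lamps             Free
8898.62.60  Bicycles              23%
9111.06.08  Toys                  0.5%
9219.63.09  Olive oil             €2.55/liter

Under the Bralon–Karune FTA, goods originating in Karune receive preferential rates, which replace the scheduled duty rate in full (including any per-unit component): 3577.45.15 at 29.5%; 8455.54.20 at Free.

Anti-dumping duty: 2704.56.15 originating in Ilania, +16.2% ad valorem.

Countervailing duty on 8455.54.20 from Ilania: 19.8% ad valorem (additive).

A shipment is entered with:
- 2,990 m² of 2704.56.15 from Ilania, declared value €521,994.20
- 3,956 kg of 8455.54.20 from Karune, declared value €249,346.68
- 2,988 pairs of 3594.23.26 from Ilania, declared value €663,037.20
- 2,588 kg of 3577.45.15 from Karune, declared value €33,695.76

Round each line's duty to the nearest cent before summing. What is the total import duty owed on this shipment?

Line 1 (2704.56.15, Ilania, 2,990 m², €521,994.20):
Base rate for 2704.56.15 is 3.5%.
Additional duty on 2704.56.15 from Ilania: +16.2%. Applied ad valorem rate: 3.5% + 16.2% = 19.7%.
Duty = €521,994.20 × 19.7% = €102,832.86.
Line 2 (8455.54.20, Karune, 3,956 kg, €249,346.68):
Base rate for 8455.54.20 is 13.5% + €1.52/kg.
Origin Karune qualifies under the Bralon–Karune agreement and 8455.54.20 is covered: preferential rate Free applies instead.
The additional-duty order on 8455.54.20 targets Ilania, not Karune; it does not apply.
Duty = €249,346.68 × 0% = €0.00.
Line 3 (3594.23.26, Ilania, 2,988 pairs, €663,037.20):
Base rate for 3594.23.26 is 6.5% + €0.86/pair.
Duty = €663,037.20 × 6.5% + 2,988 × €0.86 = €45,667.10.
Line 4 (3577.45.15, Karune, 2,588 kg, €33,695.76):
Base rate for 3577.45.15 is 32.5%.
Origin Karune qualifies under the Bralon–Karune agreement and 3577.45.15 is covered: preferential rate 29.5% applies instead.
Duty = €33,695.76 × 29.5% = €9,940.25.
Total = €102,832.86 + €0.00 + €45,667.10 + €9,940.25 = €158,440.21.

€158,440.21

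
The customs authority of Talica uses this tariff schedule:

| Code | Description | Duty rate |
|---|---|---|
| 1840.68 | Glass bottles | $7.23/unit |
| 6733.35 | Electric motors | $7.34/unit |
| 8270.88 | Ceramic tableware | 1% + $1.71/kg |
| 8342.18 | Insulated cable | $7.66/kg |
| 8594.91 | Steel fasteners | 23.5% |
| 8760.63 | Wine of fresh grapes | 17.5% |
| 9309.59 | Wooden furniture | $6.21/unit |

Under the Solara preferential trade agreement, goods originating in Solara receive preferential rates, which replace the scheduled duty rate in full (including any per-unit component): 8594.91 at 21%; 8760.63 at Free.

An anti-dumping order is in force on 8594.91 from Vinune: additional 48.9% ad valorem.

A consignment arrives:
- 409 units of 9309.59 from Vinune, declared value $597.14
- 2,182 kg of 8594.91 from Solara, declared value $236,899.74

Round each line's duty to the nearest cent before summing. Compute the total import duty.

Line 1 (9309.59, Vinune, 409 units, $597.14):
Base rate for 9309.59 is $6.21/unit.
Duty = 409 × $6.21 = $2,539.89.
Line 2 (8594.91, Solara, 2,182 kg, $236,899.74):
Base rate for 8594.91 is 23.5%.
Origin Solara qualifies under the Talica–Solara agreement and 8594.91 is covered: preferential rate 21% applies instead.
The additional-duty order on 8594.91 targets Vinune, not Solara; it does not apply.
Duty = $236,899.74 × 21% = $49,748.95.
Total = $2,539.89 + $49,748.95 = $52,288.84.

$52,288.84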